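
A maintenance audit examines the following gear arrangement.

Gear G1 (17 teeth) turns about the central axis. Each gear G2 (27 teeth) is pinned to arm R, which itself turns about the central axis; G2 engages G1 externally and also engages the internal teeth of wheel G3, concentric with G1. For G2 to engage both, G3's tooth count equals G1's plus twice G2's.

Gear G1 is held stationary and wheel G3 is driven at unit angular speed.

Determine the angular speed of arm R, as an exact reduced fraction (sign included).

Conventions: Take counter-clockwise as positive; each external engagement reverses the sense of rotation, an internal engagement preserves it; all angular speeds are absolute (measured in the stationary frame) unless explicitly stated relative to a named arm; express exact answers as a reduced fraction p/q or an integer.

planetary set (17T centre, 27T on arm, 71T internal) — Willis relation
ring teeth: 17 + 2·27 = 71
17(ω_sun−ω_arm) = −71(ω_ring−ω_arm),  ω_sun = 0, ω_ring = 1
17(0−ω_arm) = −71(1−ω_arm)  ⇒  88·ω_arm = 71  ⇒  ω_arm = 71/88
exact speed ratio = 71/88

71/88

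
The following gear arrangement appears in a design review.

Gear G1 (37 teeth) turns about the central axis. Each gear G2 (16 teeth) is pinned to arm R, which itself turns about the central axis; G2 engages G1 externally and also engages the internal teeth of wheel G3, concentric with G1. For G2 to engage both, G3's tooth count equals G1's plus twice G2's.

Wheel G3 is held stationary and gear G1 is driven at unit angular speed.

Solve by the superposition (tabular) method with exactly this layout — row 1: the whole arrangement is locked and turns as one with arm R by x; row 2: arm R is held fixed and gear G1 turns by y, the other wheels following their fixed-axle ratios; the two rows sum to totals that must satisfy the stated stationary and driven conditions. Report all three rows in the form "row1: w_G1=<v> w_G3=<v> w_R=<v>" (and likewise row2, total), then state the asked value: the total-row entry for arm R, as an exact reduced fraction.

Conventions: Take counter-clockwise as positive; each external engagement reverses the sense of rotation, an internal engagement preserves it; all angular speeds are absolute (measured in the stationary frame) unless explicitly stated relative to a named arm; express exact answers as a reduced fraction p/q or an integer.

class = planetary set [G3 = 37+2·16 = 69; Willis about the carrier]
row 1 — lock + rotate with arm: ω_sun = ω_ring = ω_arm = x
row 2 (arm held, sun turns y): ω_ring = −(37/69)·y, ω_arm = 0
boundary: total ω_ring = x − (37/69)·y = 0 and total ω_sun = x + y = 1  ⇒  y = 69/106, x = 37/106
row 2 ring = −(37/69)·69/106 = -37/106
totals (row 1 + row 2): sun 37/106 + 69/106 = 1, ring 37/106 + (-37/106) = 0, arm 37/106 + 0 = 37/106
asked cell (total, arm) = 37/106

row1: w_G1=37/106 w_G3=37/106 w_R=37/106
row2: w_G1=69/106 w_G3=-37/106 w_R=0
total: w_G1=1 w_G3=0 w_R=37/106
asked value: 37/106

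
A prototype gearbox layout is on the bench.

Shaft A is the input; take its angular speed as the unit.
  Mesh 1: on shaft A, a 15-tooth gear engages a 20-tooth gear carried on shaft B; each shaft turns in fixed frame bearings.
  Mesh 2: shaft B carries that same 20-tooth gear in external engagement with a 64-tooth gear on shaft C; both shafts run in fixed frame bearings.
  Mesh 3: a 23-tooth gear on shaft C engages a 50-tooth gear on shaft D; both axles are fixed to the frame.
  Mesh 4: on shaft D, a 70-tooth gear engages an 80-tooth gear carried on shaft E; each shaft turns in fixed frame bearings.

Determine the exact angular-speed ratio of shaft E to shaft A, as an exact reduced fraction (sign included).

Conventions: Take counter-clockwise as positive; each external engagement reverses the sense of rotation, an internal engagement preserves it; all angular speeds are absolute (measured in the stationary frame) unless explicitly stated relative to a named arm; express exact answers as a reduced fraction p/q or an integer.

class = fixed-axis compound train [4 meshes; 4 ratios multiply, 4 sense flips]
mesh 1 [15T→20T]: running ratio 3/4, sense −
mesh 2 [20T→64T]: running ratio 15/64, sense +
mesh 3 [23T→50T]: running ratio 69/640, sense −
mesh 4 [70T→80T]: running ratio 483/5120, sense +
ω_out/ω_in = 483/5120

483/5120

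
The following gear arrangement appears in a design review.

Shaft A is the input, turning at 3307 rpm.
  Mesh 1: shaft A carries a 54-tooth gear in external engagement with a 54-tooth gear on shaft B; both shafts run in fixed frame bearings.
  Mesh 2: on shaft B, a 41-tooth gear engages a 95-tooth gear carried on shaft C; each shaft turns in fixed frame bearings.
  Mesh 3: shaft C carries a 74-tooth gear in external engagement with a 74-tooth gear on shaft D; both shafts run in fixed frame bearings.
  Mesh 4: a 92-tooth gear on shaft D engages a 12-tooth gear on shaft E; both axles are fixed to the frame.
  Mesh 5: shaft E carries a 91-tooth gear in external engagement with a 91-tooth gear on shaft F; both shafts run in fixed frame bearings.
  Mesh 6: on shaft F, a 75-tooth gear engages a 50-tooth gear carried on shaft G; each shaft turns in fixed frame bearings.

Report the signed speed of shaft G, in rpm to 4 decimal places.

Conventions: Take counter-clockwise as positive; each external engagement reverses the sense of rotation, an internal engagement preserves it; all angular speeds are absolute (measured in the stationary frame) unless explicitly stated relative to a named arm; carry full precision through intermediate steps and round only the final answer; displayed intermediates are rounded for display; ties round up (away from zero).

class = fixed-axis compound train [6 meshes; 6 ratios multiply, 6 sense flips]
mesh 1 [54T→54T]: ω = 3307.0000×54/54 = 3307.0000 rpm, sense flips to −
mesh 2 [41T→95T]: ω = 3307.0000×41/95 = 1427.2316 rpm, sense flips to +
mesh 3 [74T→74T]: ω = 1427.2316×74/74 = 1427.2316 rpm, sense flips to −
mesh 4 [92T→12T]: ω = 1427.2316×92/12 = 10942.1088 rpm, sense flips to +
mesh 5 [91T→91T]: ω = 10942.1088×91/91 = 10942.1088 rpm, sense flips to −
mesh 6 [75T→50T]: ω = 10942.1088×75/50 = 16413.1632 rpm, sense flips to +
signed output speed = +16413.1632 rpm

+16413.1632 rpm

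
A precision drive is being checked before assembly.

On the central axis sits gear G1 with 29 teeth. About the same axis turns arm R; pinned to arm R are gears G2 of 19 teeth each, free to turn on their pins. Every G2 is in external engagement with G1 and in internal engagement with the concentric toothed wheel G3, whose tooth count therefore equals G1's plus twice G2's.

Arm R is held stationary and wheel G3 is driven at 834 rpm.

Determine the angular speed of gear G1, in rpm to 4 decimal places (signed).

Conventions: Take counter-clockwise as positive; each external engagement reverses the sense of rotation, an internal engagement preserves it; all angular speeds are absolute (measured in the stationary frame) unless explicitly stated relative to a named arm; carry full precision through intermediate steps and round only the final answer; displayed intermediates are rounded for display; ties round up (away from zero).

class = planetary set [G3 = 29+2·19 = 67; Willis about the carrier]
normalise by the input: solve with ω_ring = 1, then scale by 834 rpm
ring teeth: 29 + 2·19 = 67
29(ω_sun−ω_arm) = −67(ω_ring−ω_arm),  ω_arm = 0, ω_ring = 1
ω_sun = 0 − (67/29)(1−0) = -67/29
scale: ω_sun = -67/29 × 834 rpm = -1926.8276 rpm

-1926.8276 rpm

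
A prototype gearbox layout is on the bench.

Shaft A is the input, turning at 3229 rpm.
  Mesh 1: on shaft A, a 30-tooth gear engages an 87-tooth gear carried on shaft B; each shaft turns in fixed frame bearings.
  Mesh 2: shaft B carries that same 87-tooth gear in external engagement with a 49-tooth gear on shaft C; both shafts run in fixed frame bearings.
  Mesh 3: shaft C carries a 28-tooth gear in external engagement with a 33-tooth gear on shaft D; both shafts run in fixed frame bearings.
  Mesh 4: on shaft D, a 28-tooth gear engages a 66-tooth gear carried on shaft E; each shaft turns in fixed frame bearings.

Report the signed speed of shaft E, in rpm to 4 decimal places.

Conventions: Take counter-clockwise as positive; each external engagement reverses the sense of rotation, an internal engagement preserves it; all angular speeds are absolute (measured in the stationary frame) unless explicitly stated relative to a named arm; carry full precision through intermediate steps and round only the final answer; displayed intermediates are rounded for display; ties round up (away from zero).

4-mesh fixed-axis compound train (all bearings frame-fixed)
mesh 1 [30T→87T]: ω = 3229.0000×30/87 = 1113.4483 rpm, sense flips to −
mesh 2 [87T→49T]: ω = 1113.4483×87/49 = 1976.9388 rpm, sense flips to +
mesh 3 [28T→33T]: ω = 1976.9388×28/33 = 1677.4026 rpm, sense flips to −
mesh 4 [28T→66T]: ω = 1677.4026×28/66 = 711.6253 rpm, sense flips to +
signed output speed = +711.6253 rpm

+711.6253 rpm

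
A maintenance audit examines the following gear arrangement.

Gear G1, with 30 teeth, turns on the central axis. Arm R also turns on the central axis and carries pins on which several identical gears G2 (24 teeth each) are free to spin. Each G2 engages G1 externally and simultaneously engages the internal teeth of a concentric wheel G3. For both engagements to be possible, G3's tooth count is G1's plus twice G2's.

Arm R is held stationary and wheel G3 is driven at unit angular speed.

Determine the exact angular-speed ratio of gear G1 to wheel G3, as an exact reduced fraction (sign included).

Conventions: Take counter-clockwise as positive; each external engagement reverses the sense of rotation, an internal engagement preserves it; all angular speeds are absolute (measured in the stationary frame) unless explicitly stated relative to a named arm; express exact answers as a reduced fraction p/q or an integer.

-13/5

class = planetary set [G3 = 30+2·24 = 78; Willis about the carrier]
ring teeth: 30 + 2·24 = 78
30(ω_sun−ω_arm) = −78(ω_ring−ω_arm),  ω_arm = 0, ω_ring = 1
ω_sun = 0 − (78/30)(1−0) = -13/5
ω_out/ω_in = -13/5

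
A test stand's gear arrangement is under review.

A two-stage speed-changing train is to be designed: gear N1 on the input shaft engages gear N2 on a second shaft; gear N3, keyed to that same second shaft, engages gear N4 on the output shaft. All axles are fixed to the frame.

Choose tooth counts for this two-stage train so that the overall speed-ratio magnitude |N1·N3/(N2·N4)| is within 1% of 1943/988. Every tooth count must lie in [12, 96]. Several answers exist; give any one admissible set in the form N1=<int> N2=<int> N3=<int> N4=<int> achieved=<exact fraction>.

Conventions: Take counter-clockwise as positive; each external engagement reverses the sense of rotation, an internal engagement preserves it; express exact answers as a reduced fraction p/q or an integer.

N1=29 N2=13 N3=67 N4=76 achieved=1943/988

2-stage fixed-axis compound train for ratio 1943/988
target = 1943/988 in lowest terms: an exact hit needs N1·N3 = k·1943 and N2·N4 = k·988 for one integer k, every count in [12, 96]; additionally prefer no 1:1 stage (N1 ≠ N2, N3 ≠ N4)
k = 1: N1·N3 = 1943 = 29·67, N2·N4 = 988 = 13·76
achieved = 29·67/(13·76) = 1943/988; |achieved − target| = 0 ≤ 1943/98800 ✓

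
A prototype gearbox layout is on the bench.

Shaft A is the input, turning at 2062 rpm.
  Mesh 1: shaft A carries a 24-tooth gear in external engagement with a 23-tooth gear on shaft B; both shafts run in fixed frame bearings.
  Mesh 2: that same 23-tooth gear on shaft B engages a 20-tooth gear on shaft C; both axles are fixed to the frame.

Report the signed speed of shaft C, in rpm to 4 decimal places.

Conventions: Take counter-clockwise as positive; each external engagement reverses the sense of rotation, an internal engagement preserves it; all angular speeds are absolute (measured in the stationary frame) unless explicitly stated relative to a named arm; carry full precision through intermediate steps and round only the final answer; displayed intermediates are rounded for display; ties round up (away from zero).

+2474.4000 rpm

class = fixed-axis compound train [2 meshes; 2 ratios multiply, 2 sense flips]
mesh 1 [24T→23T]: ω = 2062.0000×24/23 = 2151.6522 rpm, sense flips to −
mesh 2 [23T→20T]: ω = 2151.6522×23/20 = 2474.4000 rpm, sense flips to +
signed output speed = +2474.4000 rpm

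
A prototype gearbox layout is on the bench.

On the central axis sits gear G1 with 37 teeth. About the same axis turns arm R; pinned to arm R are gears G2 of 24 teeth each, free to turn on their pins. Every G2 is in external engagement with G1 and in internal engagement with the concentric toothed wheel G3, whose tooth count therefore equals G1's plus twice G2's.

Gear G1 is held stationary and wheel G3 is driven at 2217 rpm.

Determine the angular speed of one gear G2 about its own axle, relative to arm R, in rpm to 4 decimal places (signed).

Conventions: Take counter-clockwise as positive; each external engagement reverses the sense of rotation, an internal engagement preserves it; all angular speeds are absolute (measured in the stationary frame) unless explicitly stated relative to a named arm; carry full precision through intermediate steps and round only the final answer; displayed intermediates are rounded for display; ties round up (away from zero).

topology: planetary set — G1 37T / G2 24T / G3 85T, arm = carrier (Willis)
normalise by the input: solve with ω_ring = 1, then scale by 2217 rpm
ring teeth: 37 + 2·24 = 85
37(ω_sun−ω_arm) = −85(ω_ring−ω_arm),  ω_sun = 0, ω_ring = 1
37(0−ω_arm) = −85(1−ω_arm)  ⇒  122·ω_arm = 85  ⇒  ω_arm = 85/122
sun–planet mesh: 37·(0−85/122) = −24·(ω_p−ω_arm)  ⇒  ω_p−ω_arm = 3145/2928
scale: ω_p−ω_arm = 3145/2928 × 2217 rpm = +2381.3064 rpm

+2381.3064 rpm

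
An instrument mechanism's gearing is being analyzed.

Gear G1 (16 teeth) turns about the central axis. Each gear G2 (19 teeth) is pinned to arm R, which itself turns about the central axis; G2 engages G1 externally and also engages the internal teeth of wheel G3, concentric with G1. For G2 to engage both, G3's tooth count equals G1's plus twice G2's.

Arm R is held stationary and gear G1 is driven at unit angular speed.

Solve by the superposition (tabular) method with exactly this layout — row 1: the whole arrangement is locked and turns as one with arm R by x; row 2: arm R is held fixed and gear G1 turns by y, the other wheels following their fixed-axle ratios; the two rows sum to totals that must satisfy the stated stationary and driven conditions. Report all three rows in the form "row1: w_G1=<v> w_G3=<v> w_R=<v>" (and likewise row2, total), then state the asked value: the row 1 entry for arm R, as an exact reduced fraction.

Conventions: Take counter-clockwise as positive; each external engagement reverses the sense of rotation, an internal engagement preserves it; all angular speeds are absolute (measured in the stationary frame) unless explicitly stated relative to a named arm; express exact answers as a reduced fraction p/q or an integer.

row1: w_G1=0 w_G3=0 w_R=0
row2: w_G1=1 w_G3=-8/27 w_R=0
total: w_G1=1 w_G3=-8/27 w_R=0
asked value: 0

recognized (axles ride arm R): planetary set, 16/19/54 teeth
row 1 — lock + rotate with arm: ω_sun = ω_ring = ω_arm = x
row 2: sun turns y, ring = −(16/54)·y, arm 0
boundary: total ω_arm = x = 0 and total ω_sun = x + y = 1  ⇒  y = 1, x = 0
row 2 ring = −(16/54)·1 = -8/27
totals (row 1 + row 2): sun 0 + 1 = 1, ring 0 + (-8/27) = -8/27, arm 0 + 0 = 0
asked cell (row1, arm) = 0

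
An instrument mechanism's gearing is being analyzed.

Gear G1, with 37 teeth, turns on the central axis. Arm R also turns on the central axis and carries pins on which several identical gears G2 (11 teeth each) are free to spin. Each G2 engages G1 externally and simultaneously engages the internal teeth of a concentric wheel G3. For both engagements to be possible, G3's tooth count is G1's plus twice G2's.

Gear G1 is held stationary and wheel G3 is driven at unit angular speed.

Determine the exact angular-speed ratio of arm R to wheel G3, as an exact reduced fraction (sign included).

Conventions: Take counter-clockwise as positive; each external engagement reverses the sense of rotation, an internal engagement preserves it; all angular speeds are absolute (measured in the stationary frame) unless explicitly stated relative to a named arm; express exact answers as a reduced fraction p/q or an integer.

59/96

planetary set (37T centre, 11T on arm, 59T internal) — Willis relation
ring teeth: 37 + 2·11 = 59
37(ω_sun−ω_arm) = −59(ω_ring−ω_arm),  ω_sun = 0, ω_ring = 1
37(0−ω_arm) = −59(1−ω_arm)  ⇒  96·ω_arm = 59  ⇒  ω_arm = 59/96
ω_out/ω_in = 59/96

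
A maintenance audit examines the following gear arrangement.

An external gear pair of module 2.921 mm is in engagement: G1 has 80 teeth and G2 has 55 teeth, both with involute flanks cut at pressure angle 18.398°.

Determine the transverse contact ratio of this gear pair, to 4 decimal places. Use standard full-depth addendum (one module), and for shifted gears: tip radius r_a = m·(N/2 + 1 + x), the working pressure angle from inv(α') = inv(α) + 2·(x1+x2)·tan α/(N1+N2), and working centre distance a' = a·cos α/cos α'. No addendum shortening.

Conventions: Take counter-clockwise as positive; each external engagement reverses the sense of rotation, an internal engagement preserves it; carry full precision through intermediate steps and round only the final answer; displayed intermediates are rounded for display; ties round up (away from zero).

topology: single-mesh involute geometry — m = 2.921, 80T/55T pair
base radii: r_b1 = 110.867961, r_b2 = 76.221723
tip radii: r_a1 = 119.761000, r_a2 = 83.248500
no profile shift: α' = α, a' = a
action lengths: √(r_a1²−r_b1²) = 45.287884, √(r_a2²−r_b2²) = 33.474792
base pitch p_b = π·m·cos α = 8.707549
CR = (45.287884 + 33.474792 − 197.167500·sin 18.39800°)/8.707549 = 1.898752
contact ratio ≈ 1.8988

1.8988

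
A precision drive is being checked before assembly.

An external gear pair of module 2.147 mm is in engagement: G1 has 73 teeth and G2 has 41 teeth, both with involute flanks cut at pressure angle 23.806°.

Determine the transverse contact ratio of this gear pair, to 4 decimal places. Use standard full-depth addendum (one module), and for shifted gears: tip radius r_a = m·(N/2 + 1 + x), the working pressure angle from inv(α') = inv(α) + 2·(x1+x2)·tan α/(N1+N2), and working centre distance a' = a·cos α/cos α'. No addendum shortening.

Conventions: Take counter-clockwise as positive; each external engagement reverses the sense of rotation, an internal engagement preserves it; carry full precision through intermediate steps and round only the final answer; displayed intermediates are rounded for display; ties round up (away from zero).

single-mesh involute tooth geometry (73T engaging 41T at module 2.147)
base radii: r_b1 = 71.697960, r_b2 = 40.268717
tip radii: r_a1 = 80.512500, r_a2 = 46.160500
no profile shift: α' = α, a' = a
action lengths: √(r_a1²−r_b1²) = 36.628749, √(r_a2²−r_b2²) = 22.565952
base pitch p_b = π·m·cos α = 6.171117
CR = (36.628749 + 22.565952 − 122.379000·sin 23.80600°)/6.171117 = 1.587639
contact ratio ≈ 1.5876

1.5876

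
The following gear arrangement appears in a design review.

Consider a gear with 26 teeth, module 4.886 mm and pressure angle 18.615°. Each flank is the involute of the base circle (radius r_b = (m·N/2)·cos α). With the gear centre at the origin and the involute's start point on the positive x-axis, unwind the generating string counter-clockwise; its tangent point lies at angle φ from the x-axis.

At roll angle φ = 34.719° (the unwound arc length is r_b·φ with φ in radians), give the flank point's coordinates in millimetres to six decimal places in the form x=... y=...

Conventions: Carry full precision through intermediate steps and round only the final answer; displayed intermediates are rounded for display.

single-mesh involute tooth geometry (26T wheel at module 4.886)
pitch radius r_p = m·N/2 = 4.886·26/2 = 63.518000
base radius r_b = r_p·cos α = 63.518000·cos 18.615° = 60.195048
roll angle φ = 34.719° = 0.60596086 rad
x = r_b·(cos φ + φ·sin φ) = 70.252528
y = r_b·(sin φ − φ·cos φ) = 4.302708

x=70.252528 y=4.302708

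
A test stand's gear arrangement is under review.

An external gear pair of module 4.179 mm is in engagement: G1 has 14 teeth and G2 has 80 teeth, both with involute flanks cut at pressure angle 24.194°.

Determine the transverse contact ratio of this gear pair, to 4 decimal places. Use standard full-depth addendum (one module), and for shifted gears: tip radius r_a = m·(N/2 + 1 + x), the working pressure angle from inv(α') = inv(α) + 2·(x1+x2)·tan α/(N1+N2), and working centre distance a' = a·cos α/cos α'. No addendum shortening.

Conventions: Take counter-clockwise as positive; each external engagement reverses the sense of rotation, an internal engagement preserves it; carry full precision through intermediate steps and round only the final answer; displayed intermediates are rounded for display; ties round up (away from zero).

single-mesh involute tooth geometry (14T engaging 80T at module 4.179)
base radii: r_b1 = 26.683505, r_b2 = 152.477173
tip radii: r_a1 = 33.432000, r_a2 = 171.339000
no profile shift: α' = α, a' = a
action lengths: √(r_a1²−r_b1²) = 20.141727, √(r_a2²−r_b2²) = 78.152188
base pitch p_b = π·m·cos α = 11.975529
CR = (20.141727 + 78.152188 − 196.413000·sin 24.19400°)/11.975529 = 1.486236
contact ratio ≈ 1.4862

1.4862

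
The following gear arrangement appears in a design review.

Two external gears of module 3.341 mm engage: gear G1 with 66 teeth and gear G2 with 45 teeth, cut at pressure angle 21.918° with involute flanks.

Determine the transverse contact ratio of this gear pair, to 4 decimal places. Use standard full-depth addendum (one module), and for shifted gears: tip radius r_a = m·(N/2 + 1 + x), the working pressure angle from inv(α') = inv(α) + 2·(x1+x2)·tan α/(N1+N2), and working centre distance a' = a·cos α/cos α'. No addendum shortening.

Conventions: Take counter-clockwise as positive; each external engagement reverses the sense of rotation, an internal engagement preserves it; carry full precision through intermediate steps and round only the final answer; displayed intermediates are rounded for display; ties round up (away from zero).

class = single-mesh tooth geometry [involute pair 66T × 45T, m = 3.341]
base radii: r_b1 = 102.283806, r_b2 = 69.738959
tip radii: r_a1 = 113.594000, r_a2 = 78.513500
no profile shift: α' = α, a' = a
action lengths: √(r_a1²−r_b1²) = 49.412749, √(r_a2²−r_b2²) = 36.067261
base pitch p_b = π·m·cos α = 9.737396
CR = (49.412749 + 36.067261 − 185.425500·sin 21.91800°)/9.737396 = 1.670315
contact ratio ≈ 1.6703

1.6703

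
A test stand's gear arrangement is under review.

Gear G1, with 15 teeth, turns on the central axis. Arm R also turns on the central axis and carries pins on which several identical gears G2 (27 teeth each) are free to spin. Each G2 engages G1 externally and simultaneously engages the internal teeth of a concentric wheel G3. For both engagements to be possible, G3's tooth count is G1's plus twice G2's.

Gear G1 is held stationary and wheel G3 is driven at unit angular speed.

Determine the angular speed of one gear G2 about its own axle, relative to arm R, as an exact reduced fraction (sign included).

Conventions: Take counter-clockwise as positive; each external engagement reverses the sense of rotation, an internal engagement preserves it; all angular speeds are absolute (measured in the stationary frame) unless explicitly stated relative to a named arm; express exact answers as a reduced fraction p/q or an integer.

115/252

recognized (axles ride arm R): planetary set, 15/27/69 teeth
ring teeth: 15 + 2·27 = 69
15(ω_sun−ω_arm) = −69(ω_ring−ω_arm),  ω_sun = 0, ω_ring = 1
15(0−ω_arm) = −69(1−ω_arm)  ⇒  84·ω_arm = 69  ⇒  ω_arm = 23/28
sun–planet mesh: 15·(0−23/28) = −27·(ω_p−ω_arm)  ⇒  ω_p−ω_arm = 115/252
exact speed ratio = 115/252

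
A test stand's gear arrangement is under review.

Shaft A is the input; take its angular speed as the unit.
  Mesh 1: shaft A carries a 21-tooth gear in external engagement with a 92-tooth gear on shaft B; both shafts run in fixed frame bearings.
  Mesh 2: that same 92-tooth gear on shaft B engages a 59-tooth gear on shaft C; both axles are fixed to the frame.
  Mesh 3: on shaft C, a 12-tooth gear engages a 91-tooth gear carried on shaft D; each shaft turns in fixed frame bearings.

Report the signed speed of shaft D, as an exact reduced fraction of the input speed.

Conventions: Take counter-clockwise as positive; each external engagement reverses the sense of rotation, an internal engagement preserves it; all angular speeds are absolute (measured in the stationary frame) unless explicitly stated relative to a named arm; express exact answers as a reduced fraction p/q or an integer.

3-mesh fixed-axis compound train (all bearings frame-fixed)
mesh 1 [21T→92T]: |ω|/ω_in = 1×21/92 = 21/92, sense flips to −
mesh 2 [92T→59T]: |ω|/ω_in = (21/92)×92/59 = 21/59, sense flips to +
mesh 3 [12T→91T]: |ω|/ω_in = (21/59)×12/91 = 36/767, sense flips to −
signed output speed (× input speed) = -36/767

-36/767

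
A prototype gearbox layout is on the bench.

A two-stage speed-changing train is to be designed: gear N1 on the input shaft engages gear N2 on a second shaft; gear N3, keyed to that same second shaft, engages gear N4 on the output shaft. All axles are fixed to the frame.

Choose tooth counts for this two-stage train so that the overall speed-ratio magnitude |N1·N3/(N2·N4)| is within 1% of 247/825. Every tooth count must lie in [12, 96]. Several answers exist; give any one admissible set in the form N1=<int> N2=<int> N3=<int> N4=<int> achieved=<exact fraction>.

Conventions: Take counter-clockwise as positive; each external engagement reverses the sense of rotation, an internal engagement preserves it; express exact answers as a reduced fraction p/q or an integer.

N1=13 N2=15 N3=19 N4=55 achieved=247/825

class = fixed-axis compound train [2-stage, 247/825 wanted]
target = 247/825 in lowest terms: an exact hit needs N1·N3 = k·247 and N2·N4 = k·825 for one integer k, every count in [12, 96]; additionally prefer no 1:1 stage (N1 ≠ N2, N3 ≠ N4)
k = 1: N1·N3 = 247 = 13·19, N2·N4 = 825 = 15·55
achieved = 13·19/(15·55) = 247/825; |achieved − target| = 0 ≤ 247/82500 ✓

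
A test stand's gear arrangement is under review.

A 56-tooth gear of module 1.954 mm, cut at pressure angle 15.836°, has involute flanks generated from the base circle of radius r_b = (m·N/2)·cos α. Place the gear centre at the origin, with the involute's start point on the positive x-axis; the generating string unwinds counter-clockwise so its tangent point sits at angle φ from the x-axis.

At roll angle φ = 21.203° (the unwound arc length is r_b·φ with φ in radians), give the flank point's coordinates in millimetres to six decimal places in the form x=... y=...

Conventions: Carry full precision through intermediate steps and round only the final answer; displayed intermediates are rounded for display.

x=56.117155 y=0.877046

single-mesh involute tooth geometry (56T wheel at module 1.954)
pitch radius r_p = m·N/2 = 1.954·56/2 = 54.712000
base radius r_b = r_p·cos α = 54.712000·cos 15.836° = 52.635500
roll angle φ = 21.203° = 0.37006216 rad
x = r_b·(cos φ + φ·sin φ) = 56.117155
y = r_b·(sin φ − φ·cos φ) = 0.877046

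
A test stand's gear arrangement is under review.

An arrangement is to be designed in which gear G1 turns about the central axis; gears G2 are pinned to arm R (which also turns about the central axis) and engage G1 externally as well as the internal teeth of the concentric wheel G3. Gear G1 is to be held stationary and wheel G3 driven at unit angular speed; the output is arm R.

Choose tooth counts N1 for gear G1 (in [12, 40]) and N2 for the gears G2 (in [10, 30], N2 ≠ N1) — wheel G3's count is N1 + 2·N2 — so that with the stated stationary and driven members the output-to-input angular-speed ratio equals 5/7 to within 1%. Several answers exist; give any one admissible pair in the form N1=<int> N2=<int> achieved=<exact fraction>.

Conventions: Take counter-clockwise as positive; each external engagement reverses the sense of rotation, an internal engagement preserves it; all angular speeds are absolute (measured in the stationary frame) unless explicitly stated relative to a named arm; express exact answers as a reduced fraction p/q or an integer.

class = planetary set [ratio 5/7 wanted; Willis about the carrier]
Willis with ω_sun = 0: ω_arm/ω_ring = N3/(N1+N3); set equal to 5/7  ⇒  N3/N1 = (5/7)/(1 − 5/7) = 5/2
N3 = N1 + 2·N2  ⇒  N2/N1 = (N3/N1 − 1)/2 = (5/2 − 1)/2 = 3/4
smallest multiple with N1 ≥ 12 and N2 ≥ 10: k = 4  ⇒  N1 = 4·4 = 16, N2 = 4·3 = 12 (N1 ≤ 40, N2 ≤ 30, N2 ≠ N1 ✓), N3 = 16 + 2·12 = 40
check: N3/(N1+N3) with N1 = 16, N3 = 40 gives 5/7; |achieved − target| = 0 ≤ 1/140 ✓

N1=16 N2=12 achieved=5/7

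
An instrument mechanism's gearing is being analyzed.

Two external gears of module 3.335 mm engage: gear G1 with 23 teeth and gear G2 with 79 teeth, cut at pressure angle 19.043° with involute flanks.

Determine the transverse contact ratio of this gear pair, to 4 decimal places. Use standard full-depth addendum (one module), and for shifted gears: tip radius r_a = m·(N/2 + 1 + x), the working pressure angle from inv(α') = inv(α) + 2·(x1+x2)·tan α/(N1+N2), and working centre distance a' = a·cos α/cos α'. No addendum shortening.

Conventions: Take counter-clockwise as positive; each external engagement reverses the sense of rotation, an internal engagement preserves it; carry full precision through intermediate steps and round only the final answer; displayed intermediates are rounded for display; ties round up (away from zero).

1.7572

recognized (one external pair, fixed centres): single-mesh tooth geometry, m = 3.335, N1 = 23, N2 = 79
base radii: r_b1 = 36.253620, r_b2 = 124.523304
tip radii: r_a1 = 41.687500, r_a2 = 135.067500
no profile shift: α' = α, a' = a
action lengths: √(r_a1²−r_b1²) = 20.579667, √(r_a2²−r_b2²) = 52.318031
base pitch p_b = π·m·cos α = 9.903835
CR = (20.579667 + 52.318031 − 170.085000·sin 19.04300°)/9.903835 = 1.757174
contact ratio ≈ 1.7572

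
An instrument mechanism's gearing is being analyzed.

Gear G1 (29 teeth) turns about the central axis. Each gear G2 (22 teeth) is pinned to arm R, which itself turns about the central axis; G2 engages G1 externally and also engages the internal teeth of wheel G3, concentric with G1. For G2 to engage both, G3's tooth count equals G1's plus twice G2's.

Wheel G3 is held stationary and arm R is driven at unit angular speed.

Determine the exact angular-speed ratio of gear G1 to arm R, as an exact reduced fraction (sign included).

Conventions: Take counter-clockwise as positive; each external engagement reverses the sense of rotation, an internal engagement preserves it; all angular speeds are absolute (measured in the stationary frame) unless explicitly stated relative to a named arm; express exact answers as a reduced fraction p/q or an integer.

recognized (axles ride arm R): planetary set, 29/22/73 teeth
ring teeth: 29 + 2·22 = 73
29(ω_sun−ω_arm) = −73(ω_ring−ω_arm),  ω_ring = 0, ω_arm = 1
ω_sun = 1 − (73/29)(0−1) = 102/29
ω_out/ω_in = 102/29

102/29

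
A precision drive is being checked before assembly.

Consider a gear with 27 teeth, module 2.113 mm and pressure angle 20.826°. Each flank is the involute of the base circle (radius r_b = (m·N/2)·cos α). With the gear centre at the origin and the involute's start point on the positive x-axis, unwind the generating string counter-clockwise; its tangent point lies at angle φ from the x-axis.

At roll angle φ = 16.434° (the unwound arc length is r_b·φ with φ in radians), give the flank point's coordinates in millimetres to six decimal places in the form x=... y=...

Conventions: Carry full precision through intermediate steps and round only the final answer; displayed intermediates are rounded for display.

single-mesh involute tooth geometry (27T wheel at module 2.113)
pitch radius r_p = m·N/2 = 2.113·27/2 = 28.525500
base radius r_b = r_p·cos α = 28.525500·cos 20.826° = 26.661770
roll angle φ = 16.434° = 0.28682741 rad
x = r_b·(cos φ + φ·sin φ) = 27.736048
y = r_b·(sin φ − φ·cos φ) = 0.207995

x=27.736048 y=0.207995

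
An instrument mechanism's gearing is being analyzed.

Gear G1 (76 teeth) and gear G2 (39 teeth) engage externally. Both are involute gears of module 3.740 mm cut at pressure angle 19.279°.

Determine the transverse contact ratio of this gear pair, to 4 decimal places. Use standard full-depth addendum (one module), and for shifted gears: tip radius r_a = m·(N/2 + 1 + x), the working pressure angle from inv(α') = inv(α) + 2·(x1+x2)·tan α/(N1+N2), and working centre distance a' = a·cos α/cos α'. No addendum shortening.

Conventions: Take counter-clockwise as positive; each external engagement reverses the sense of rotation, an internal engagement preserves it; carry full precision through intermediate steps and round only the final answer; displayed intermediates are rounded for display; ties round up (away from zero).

1.8044

single-mesh involute tooth geometry (76T engaging 39T at module 3.740)
base radii: r_b1 = 134.150199, r_b2 = 68.840234
tip radii: r_a1 = 145.860000, r_a2 = 76.670000
no profile shift: α' = α, a' = a
action lengths: √(r_a1²−r_b1²) = 57.261364, √(r_a2²−r_b2²) = 33.753684
base pitch p_b = π·m·cos α = 11.090665
CR = (57.261364 + 33.753684 − 215.050000·sin 19.27900°)/11.090665 = 1.804429
contact ratio ≈ 1.8044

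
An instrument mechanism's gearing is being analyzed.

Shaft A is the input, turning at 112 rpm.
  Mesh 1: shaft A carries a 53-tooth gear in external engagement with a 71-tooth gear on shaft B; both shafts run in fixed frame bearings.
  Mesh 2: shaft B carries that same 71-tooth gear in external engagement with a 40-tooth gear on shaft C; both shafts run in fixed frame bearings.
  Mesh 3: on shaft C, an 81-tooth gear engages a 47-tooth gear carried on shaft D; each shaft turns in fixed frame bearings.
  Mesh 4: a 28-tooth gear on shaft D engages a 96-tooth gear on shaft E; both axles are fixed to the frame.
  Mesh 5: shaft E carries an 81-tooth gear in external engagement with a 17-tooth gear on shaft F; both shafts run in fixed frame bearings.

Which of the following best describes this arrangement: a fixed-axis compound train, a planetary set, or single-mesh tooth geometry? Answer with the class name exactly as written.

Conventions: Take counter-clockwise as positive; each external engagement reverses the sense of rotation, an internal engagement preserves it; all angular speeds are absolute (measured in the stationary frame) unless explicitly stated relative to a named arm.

fixed-axis compound train

5-mesh fixed-axis compound train (all bearings frame-fixed)
classification: fixed-axis compound train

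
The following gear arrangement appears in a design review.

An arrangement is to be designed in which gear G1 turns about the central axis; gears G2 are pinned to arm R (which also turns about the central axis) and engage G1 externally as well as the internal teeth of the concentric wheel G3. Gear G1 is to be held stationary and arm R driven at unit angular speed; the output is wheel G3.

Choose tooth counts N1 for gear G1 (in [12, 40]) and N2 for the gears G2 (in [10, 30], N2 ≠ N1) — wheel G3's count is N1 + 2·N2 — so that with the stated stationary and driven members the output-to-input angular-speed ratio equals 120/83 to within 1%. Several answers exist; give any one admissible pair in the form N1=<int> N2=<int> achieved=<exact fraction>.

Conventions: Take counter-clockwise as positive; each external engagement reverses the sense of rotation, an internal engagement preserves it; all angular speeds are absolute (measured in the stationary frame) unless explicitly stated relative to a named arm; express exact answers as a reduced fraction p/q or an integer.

N1=37 N2=23 achieved=120/83

class = planetary set [ratio 120/83 wanted; Willis about the carrier]
Willis with ω_sun = 0: ω_ring/ω_arm = (N1+N3)/N3; set equal to 120/83  ⇒  N3/N1 = 1/(120/83 − 1) = 83/37
N3 = N1 + 2·N2  ⇒  N2/N1 = (N3/N1 − 1)/2 = (83/37 − 1)/2 = 23/37
smallest multiple with N1 ≥ 12 and N2 ≥ 10: k = 1  ⇒  N1 = 1·37 = 37, N2 = 1·23 = 23 (N1 ≤ 40, N2 ≤ 30, N2 ≠ N1 ✓), N3 = 37 + 2·23 = 83
check: (N1+N3)/N3 with N1 = 37, N3 = 83 gives 120/83; |achieved − target| = 0 ≤ 6/415 ✓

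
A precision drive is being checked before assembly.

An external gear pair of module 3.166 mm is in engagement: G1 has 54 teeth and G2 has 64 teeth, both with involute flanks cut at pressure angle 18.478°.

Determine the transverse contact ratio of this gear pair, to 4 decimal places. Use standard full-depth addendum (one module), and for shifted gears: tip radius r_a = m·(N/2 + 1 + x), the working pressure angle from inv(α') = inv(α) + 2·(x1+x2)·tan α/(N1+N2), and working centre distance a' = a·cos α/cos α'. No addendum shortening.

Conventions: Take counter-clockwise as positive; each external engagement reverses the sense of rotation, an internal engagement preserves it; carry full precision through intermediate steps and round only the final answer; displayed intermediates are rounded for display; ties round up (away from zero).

1.8729

single-mesh involute tooth geometry (54T engaging 64T at module 3.166)
base radii: r_b1 = 81.075012, r_b2 = 96.088903
tip radii: r_a1 = 88.648000, r_a2 = 104.478000
no profile shift: α' = α, a' = a
action lengths: √(r_a1²−r_b1²) = 35.851226, √(r_a2²−r_b2²) = 41.019206
base pitch p_b = π·m·cos α = 9.433506
CR = (35.851226 + 41.019206 − 186.794000·sin 18.47800°)/9.433506 = 1.872882
contact ratio ≈ 1.8729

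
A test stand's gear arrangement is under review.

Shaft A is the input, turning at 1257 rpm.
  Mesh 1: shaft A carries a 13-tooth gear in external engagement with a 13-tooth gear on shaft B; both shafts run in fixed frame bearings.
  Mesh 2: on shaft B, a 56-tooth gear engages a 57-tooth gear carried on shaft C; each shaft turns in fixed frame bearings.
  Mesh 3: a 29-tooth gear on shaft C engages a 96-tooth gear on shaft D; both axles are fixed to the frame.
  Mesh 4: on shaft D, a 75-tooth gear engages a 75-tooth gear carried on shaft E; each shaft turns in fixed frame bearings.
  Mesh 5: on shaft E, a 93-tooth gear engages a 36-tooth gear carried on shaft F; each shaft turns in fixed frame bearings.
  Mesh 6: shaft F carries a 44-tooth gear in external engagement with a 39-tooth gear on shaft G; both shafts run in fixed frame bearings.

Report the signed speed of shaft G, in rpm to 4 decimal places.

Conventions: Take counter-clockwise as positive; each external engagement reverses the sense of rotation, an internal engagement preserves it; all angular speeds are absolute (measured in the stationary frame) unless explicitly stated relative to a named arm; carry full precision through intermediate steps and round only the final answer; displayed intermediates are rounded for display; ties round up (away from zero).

+1087.2858 rpm

recognized (7 fixed axles, 6 meshes): fixed-axis compound train
mesh 1 [13T→13T]: ω = 1257.0000×13/13 = 1257.0000 rpm, sense flips to −
mesh 2 [56T→57T]: ω = 1257.0000×56/57 = 1234.9474 rpm, sense flips to +
mesh 3 [29T→96T]: ω = 1234.9474×29/96 = 373.0570 rpm, sense flips to −
mesh 4 [75T→75T]: ω = 373.0570×75/75 = 373.0570 rpm, sense flips to +
mesh 5 [93T→36T]: ω = 373.0570×93/36 = 963.7306 rpm, sense flips to −
mesh 6 [44T→39T]: ω = 963.7306×44/39 = 1087.2858 rpm, sense flips to +
signed output speed = +1087.2858 rpm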